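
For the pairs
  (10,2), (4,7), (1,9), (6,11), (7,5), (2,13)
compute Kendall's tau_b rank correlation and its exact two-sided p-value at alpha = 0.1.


Step 1: Enumerate the 15 unordered pairs (i,j) with i<j and classify each by sign(x_j-x_i) * sign(y_j-y_i).
  (1,2):dx=-6,dy=+5->D; (1,3):dx=-9,dy=+7->D; (1,4):dx=-4,dy=+9->D; (1,5):dx=-3,dy=+3->D
  (1,6):dx=-8,dy=+11->D; (2,3):dx=-3,dy=+2->D; (2,4):dx=+2,dy=+4->C; (2,5):dx=+3,dy=-2->D
  (2,6):dx=-2,dy=+6->D; (3,4):dx=+5,dy=+2->C; (3,5):dx=+6,dy=-4->D; (3,6):dx=+1,dy=+4->C
  (4,5):dx=+1,dy=-6->D; (4,6):dx=-4,dy=+2->D; (5,6):dx=-5,dy=+8->D
Step 2: C = 3, D = 12, total pairs = 15.
Step 3: tau = (C - D)/(n(n-1)/2) = (3 - 12)/15 = -0.600000.
Step 4: Exact two-sided p-value (enumerate n! = 720 permutations of y under H0): p = 0.136111.
Step 5: alpha = 0.1. fail to reject H0.

tau_b = -0.6000 (C=3, D=12), p = 0.136111, fail to reject H0.


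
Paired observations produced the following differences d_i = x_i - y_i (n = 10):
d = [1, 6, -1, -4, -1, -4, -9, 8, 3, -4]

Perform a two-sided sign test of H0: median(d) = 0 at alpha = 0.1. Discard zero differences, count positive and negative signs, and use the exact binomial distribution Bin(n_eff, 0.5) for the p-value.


Step 1: Discard zero differences. Original n = 10; n_eff = number of nonzero differences = 10.
Nonzero differences (with sign): +1, +6, -1, -4, -1, -4, -9, +8, +3, -4
Step 2: Count signs: positive = 4, negative = 6.
Step 3: Under H0: P(positive) = 0.5, so the number of positives S ~ Bin(10, 0.5).
Step 4: Two-sided exact p-value = sum of Bin(10,0.5) probabilities at or below the observed probability = 0.753906.
Step 5: alpha = 0.1. fail to reject H0.

n_eff = 10, pos = 4, neg = 6, p = 0.753906, fail to reject H0.


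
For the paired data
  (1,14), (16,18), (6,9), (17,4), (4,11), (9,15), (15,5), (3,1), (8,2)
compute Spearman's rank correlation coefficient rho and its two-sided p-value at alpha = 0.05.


Step 1: Rank x and y separately (midranks; no ties here).
rank(x): 1->1, 16->8, 6->4, 17->9, 4->3, 9->6, 15->7, 3->2, 8->5
rank(y): 14->7, 18->9, 9->5, 4->3, 11->6, 15->8, 5->4, 1->1, 2->2
Step 2: d_i = R_x(i) - R_y(i); compute d_i^2.
  (1-7)^2=36, (8-9)^2=1, (4-5)^2=1, (9-3)^2=36, (3-6)^2=9, (6-8)^2=4, (7-4)^2=9, (2-1)^2=1, (5-2)^2=9
sum(d^2) = 106.
Step 3: rho = 1 - 6*106 / (9*(9^2 - 1)) = 1 - 636/720 = 0.116667.
Step 4: Under H0, t = rho * sqrt((n-2)/(1-rho^2)) = 0.3108 ~ t(7).
Step 5: Two-sided p-value from the t-distribution with 7 df = 0.765008.
Step 6: alpha = 0.05. fail to reject H0.

rho = 0.1167, p = 0.765008, fail to reject H0 at alpha = 0.05.


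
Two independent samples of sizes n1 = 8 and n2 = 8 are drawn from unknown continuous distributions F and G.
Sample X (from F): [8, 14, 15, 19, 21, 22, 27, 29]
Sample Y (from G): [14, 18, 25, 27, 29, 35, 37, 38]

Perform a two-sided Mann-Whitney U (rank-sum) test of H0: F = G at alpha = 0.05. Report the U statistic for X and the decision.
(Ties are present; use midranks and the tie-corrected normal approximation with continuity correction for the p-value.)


Step 1: Combine and sort all 16 observations; assign midranks.
sorted (value, group): (8,X), (14,X), (14,Y), (15,X), (18,Y), (19,X), (21,X), (22,X), (25,Y), (27,X), (27,Y), (29,X), (29,Y), (35,Y), (37,Y), (38,Y)
ranks: 8->1, 14->2.5, 14->2.5, 15->4, 18->5, 19->6, 21->7, 22->8, 25->9, 27->10.5, 27->10.5, 29->12.5, 29->12.5, 35->14, 37->15, 38->16
Step 2: Rank sum for X: R1 = 1 + 2.5 + 4 + 6 + 7 + 8 + 10.5 + 12.5 = 51.5.
Step 3: U_X = R1 - n1(n1+1)/2 = 51.5 - 8*9/2 = 51.5 - 36 = 15.5.
       U_Y = n1*n2 - U_X = 64 - 15.5 = 48.5.
Step 4: Ties are present, so use the tie-corrected normal approximation (with continuity correction) for the p-value.
Step 5: p-value = 0.092171; compare to alpha = 0.05. fail to reject H0.

U_X = 15.5, p = 0.092171, fail to reject H0 at alpha = 0.05.


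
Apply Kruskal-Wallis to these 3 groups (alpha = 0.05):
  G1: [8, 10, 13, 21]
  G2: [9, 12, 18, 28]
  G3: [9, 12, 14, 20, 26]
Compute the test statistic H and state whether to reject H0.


Step 1: Combine all N = 13 observations and assign midranks.
sorted (value, group, rank): (8,G1,1), (9,G2,2.5), (9,G3,2.5), (10,G1,4), (12,G2,5.5), (12,G3,5.5), (13,G1,7), (14,G3,8), (18,G2,9), (20,G3,10), (21,G1,11), (26,G3,12), (28,G2,13)
Step 2: Sum ranks within each group.
R_1 = 23 (n_1 = 4)
R_2 = 30 (n_2 = 4)
R_3 = 38 (n_3 = 5)
Step 3: H = 12/(N(N+1)) * sum(R_i^2/n_i) - 3(N+1)
     = 12/(13*14) * (23^2/4 + 30^2/4 + 38^2/5) - 3*14
     = 0.065934 * 646.05 - 42
     = 0.596703.
Step 4: Ties present; correction factor C = 1 - 12/(13^3 - 13) = 0.994505. Corrected H = 0.596703 / 0.994505 = 0.600000.
Step 5: Under H0, H ~ chi^2(2); p-value = 0.740818.
Step 6: alpha = 0.05. fail to reject H0.

H = 0.6000, df = 2, p = 0.740818, fail to reject H0.


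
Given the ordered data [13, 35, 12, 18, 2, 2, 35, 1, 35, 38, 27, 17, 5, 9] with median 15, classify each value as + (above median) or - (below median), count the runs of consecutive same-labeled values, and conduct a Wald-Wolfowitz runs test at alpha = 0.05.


Step 1: Compute median = 15; label A = above, B = below.
Labels in order: BABABBABAAAABB  (n_A = 7, n_B = 7)
Step 2: Count runs R = 9.
Step 3: Under H0 (random ordering), E[R] = 2*n_A*n_B/(n_A+n_B) + 1 = 2*7*7/14 + 1 = 8.0000.
        Var[R] = 2*n_A*n_B*(2*n_A*n_B - n_A - n_B) / ((n_A+n_B)^2 * (n_A+n_B-1)) = 8232/2548 = 3.2308.
        SD[R] = 1.7974.
Step 4: Continuity-corrected z = (R - 0.5 - E[R]) / SD[R] = (9 - 0.5 - 8.0000) / 1.7974 = 0.2782.
Step 5: Two-sided p-value via normal approximation = 2*(1 - Phi(|z|)) = 0.780879.
Step 6: alpha = 0.05. fail to reject H0.

R = 9, z = 0.2782, p = 0.780879, fail to reject H0.


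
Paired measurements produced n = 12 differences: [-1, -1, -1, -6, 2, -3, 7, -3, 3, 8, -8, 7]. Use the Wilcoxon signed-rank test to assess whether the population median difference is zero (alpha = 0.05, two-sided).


Step 1: Drop any zero differences (none here) and take |d_i|.
|d| = [1, 1, 1, 6, 2, 3, 7, 3, 3, 8, 8, 7]
Step 2: Midrank |d_i| (ties get averaged ranks).
ranks: |1|->2, |1|->2, |1|->2, |6|->8, |2|->4, |3|->6, |7|->9.5, |3|->6, |3|->6, |8|->11.5, |8|->11.5, |7|->9.5
Step 3: Attach original signs; sum ranks with positive sign and with negative sign.
W+ = 4 + 9.5 + 6 + 11.5 + 9.5 = 40.5
W- = 2 + 2 + 2 + 8 + 6 + 6 + 11.5 = 37.5
(Check: W+ + W- = 78 should equal n(n+1)/2 = 78.)
Step 4: Test statistic W = min(W+, W-) = 37.5.
Step 5: Ties in |d|, so use the tie-corrected normal approximation.
        E[W] = n(n+1)/4 = 12*13/4 = 39.
        Tie groups: |d|=1 (t=3), |d|=3 (t=3), |d|=7 (t=2), |d|=8 (t=2); sum(t^3 - t) = 60.
        Var[W] = n(n+1)(2n+1)/24 - sum(t^3-t)/48 = 3900/24 - 60/48 = 161.25.
        z = (W - E[W]) / sqrt(Var[W]) = (37.5 - 39) / 12.6984 = -0.1181.
        Two-sided p = 2*Phi(z) = 0.905969.
Step 6: alpha = 0.05. fail to reject H0.

W+ = 40.5, W- = 37.5, W = min = 37.5, p = 0.905969, fail to reject H0.


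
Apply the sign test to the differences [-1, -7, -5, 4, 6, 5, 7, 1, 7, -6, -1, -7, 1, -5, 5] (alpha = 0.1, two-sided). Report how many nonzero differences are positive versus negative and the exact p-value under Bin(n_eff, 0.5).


Step 1: Discard zero differences. Original n = 15; n_eff = number of nonzero differences = 15.
Nonzero differences (with sign): -1, -7, -5, +4, +6, +5, +7, +1, +7, -6, -1, -7, +1, -5, +5
Step 2: Count signs: positive = 8, negative = 7.
Step 3: Under H0: P(positive) = 0.5, so the number of positives S ~ Bin(15, 0.5).
Step 4: Two-sided exact p-value = sum of Bin(15,0.5) probabilities at or below the observed probability = 1.000000.
Step 5: alpha = 0.1. fail to reject H0.

n_eff = 15, pos = 8, neg = 7, p = 1.000000, fail to reject H0.


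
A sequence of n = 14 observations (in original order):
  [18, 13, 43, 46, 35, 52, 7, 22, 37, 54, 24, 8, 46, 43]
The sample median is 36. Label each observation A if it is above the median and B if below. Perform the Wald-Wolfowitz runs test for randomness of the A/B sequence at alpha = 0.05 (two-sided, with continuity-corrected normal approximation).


Step 1: Compute median = 36; label A = above, B = below.
Labels in order: BBAABABBAABBAA  (n_A = 7, n_B = 7)
Step 2: Count runs R = 8.
Step 3: Under H0 (random ordering), E[R] = 2*n_A*n_B/(n_A+n_B) + 1 = 2*7*7/14 + 1 = 8.0000.
        Var[R] = 2*n_A*n_B*(2*n_A*n_B - n_A - n_B) / ((n_A+n_B)^2 * (n_A+n_B-1)) = 8232/2548 = 3.2308.
        SD[R] = 1.7974.
Step 4: R = E[R], so z = 0 with no continuity correction.
Step 5: Two-sided p-value via normal approximation = 2*(1 - Phi(|z|)) = 1.000000.
Step 6: alpha = 0.05. fail to reject H0.

R = 8, z = 0.0000, p = 1.000000, fail to reject H0.


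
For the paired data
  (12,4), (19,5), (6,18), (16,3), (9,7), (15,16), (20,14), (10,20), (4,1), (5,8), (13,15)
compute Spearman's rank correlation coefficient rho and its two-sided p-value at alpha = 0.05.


Step 1: Rank x and y separately (midranks; no ties here).
rank(x): 12->6, 19->10, 6->3, 16->9, 9->4, 15->8, 20->11, 10->5, 4->1, 5->2, 13->7
rank(y): 4->3, 5->4, 18->10, 3->2, 7->5, 16->9, 14->7, 20->11, 1->1, 8->6, 15->8
Step 2: d_i = R_x(i) - R_y(i); compute d_i^2.
  (6-3)^2=9, (10-4)^2=36, (3-10)^2=49, (9-2)^2=49, (4-5)^2=1, (8-9)^2=1, (11-7)^2=16, (5-11)^2=36, (1-1)^2=0, (2-6)^2=16, (7-8)^2=1
sum(d^2) = 214.
Step 3: rho = 1 - 6*214 / (11*(11^2 - 1)) = 1 - 1284/1320 = 0.027273.
Step 4: Under H0, t = rho * sqrt((n-2)/(1-rho^2)) = 0.0818 ~ t(9).
Step 5: Two-sided p-value from the t-distribution with 9 df = 0.936558.
Step 6: alpha = 0.05. fail to reject H0.

rho = 0.0273, p = 0.936558, fail to reject H0 at alpha = 0.05.


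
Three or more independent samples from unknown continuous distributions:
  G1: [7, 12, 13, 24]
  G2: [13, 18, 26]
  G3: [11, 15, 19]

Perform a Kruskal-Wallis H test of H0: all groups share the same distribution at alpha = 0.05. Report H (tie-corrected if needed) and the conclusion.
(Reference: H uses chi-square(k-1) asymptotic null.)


Step 1: Combine all N = 10 observations and assign midranks.
sorted (value, group, rank): (7,G1,1), (11,G3,2), (12,G1,3), (13,G1,4.5), (13,G2,4.5), (15,G3,6), (18,G2,7), (19,G3,8), (24,G1,9), (26,G2,10)
Step 2: Sum ranks within each group.
R_1 = 17.5 (n_1 = 4)
R_2 = 21.5 (n_2 = 3)
R_3 = 16 (n_3 = 3)
Step 3: H = 12/(N(N+1)) * sum(R_i^2/n_i) - 3(N+1)
     = 12/(10*11) * (17.5^2/4 + 21.5^2/3 + 16^2/3) - 3*11
     = 0.109091 * 315.979 - 33
     = 1.470455.
Step 4: Ties present; correction factor C = 1 - 6/(10^3 - 10) = 0.993939. Corrected H = 1.470455 / 0.993939 = 1.479421.
Step 5: Under H0, H ~ chi^2(2); p-value = 0.477252.
Step 6: alpha = 0.05. fail to reject H0.

H = 1.4794, df = 2, p = 0.477252, fail to reject H0.


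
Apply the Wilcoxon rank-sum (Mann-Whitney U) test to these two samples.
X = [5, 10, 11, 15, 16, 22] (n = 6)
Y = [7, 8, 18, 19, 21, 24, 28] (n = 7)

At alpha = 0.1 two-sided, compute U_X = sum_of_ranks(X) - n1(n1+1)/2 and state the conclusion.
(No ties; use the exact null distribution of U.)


Step 1: Combine and sort all 13 observations; assign midranks.
sorted (value, group): (5,X), (7,Y), (8,Y), (10,X), (11,X), (15,X), (16,X), (18,Y), (19,Y), (21,Y), (22,X), (24,Y), (28,Y)
ranks: 5->1, 7->2, 8->3, 10->4, 11->5, 15->6, 16->7, 18->8, 19->9, 21->10, 22->11, 24->12, 28->13
Step 2: Rank sum for X: R1 = 1 + 4 + 5 + 6 + 7 + 11 = 34.
Step 3: U_X = R1 - n1(n1+1)/2 = 34 - 6*7/2 = 34 - 21 = 13.
       U_Y = n1*n2 - U_X = 42 - 13 = 29.
Step 4: No ties, so the exact null distribution of U (based on enumerating the C(13,6) = 1716 equally likely rank assignments) gives the two-sided p-value.
Step 5: p-value = 0.294872; compare to alpha = 0.1. fail to reject H0.

U_X = 13, p = 0.294872, fail to reject H0 at alpha = 0.1.


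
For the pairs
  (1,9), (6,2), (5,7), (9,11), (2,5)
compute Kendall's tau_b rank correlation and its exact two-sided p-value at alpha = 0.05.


Step 1: Enumerate the 10 unordered pairs (i,j) with i<j and classify each by sign(x_j-x_i) * sign(y_j-y_i).
  (1,2):dx=+5,dy=-7->D; (1,3):dx=+4,dy=-2->D; (1,4):dx=+8,dy=+2->C; (1,5):dx=+1,dy=-4->D
  (2,3):dx=-1,dy=+5->D; (2,4):dx=+3,dy=+9->C; (2,5):dx=-4,dy=+3->D; (3,4):dx=+4,dy=+4->C
  (3,5):dx=-3,dy=-2->C; (4,5):dx=-7,dy=-6->C
Step 2: C = 5, D = 5, total pairs = 10.
Step 3: tau = (C - D)/(n(n-1)/2) = (5 - 5)/10 = 0.000000.
Step 4: Exact two-sided p-value (enumerate n! = 120 permutations of y under H0): p = 1.000000.
Step 5: alpha = 0.05. fail to reject H0.

tau_b = 0.0000 (C=5, D=5), p = 1.000000, fail to reject H0.


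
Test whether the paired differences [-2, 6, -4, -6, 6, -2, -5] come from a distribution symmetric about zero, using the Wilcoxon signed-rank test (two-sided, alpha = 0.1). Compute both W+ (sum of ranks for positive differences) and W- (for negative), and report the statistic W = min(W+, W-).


Step 1: Drop any zero differences (none here) and take |d_i|.
|d| = [2, 6, 4, 6, 6, 2, 5]
Step 2: Midrank |d_i| (ties get averaged ranks).
ranks: |2|->1.5, |6|->6, |4|->3, |6|->6, |6|->6, |2|->1.5, |5|->4
Step 3: Attach original signs; sum ranks with positive sign and with negative sign.
W+ = 6 + 6 = 12
W- = 1.5 + 3 + 6 + 1.5 + 4 = 16
(Check: W+ + W- = 28 should equal n(n+1)/2 = 28.)
Step 4: Test statistic W = min(W+, W-) = 12.
Step 5: Ties in |d|, so use the tie-corrected normal approximation.
        E[W] = n(n+1)/4 = 7*8/4 = 14.
        Tie groups: |d|=2 (t=2), |d|=6 (t=3); sum(t^3 - t) = 30.
        Var[W] = n(n+1)(2n+1)/24 - sum(t^3-t)/48 = 840/24 - 30/48 = 34.375.
        z = (W - E[W]) / sqrt(Var[W]) = (12 - 14) / 5.8630 = -0.3411.
        Two-sided p = 2*Phi(z) = 0.733012.
Step 6: alpha = 0.1. fail to reject H0.

W+ = 12, W- = 16, W = min = 12, p = 0.733012, fail to reject H0.


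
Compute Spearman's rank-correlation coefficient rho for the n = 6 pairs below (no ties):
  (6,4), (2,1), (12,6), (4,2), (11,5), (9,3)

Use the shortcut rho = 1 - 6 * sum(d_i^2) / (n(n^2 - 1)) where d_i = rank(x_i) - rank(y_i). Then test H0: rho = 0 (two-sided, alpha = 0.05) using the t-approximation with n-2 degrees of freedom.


Step 1: Rank x and y separately (midranks; no ties here).
rank(x): 6->3, 2->1, 12->6, 4->2, 11->5, 9->4
rank(y): 4->4, 1->1, 6->6, 2->2, 5->5, 3->3
Step 2: d_i = R_x(i) - R_y(i); compute d_i^2.
  (3-4)^2=1, (1-1)^2=0, (6-6)^2=0, (2-2)^2=0, (5-5)^2=0, (4-3)^2=1
sum(d^2) = 2.
Step 3: rho = 1 - 6*2 / (6*(6^2 - 1)) = 1 - 12/210 = 0.942857.
Step 4: Under H0, t = rho * sqrt((n-2)/(1-rho^2)) = 5.6595 ~ t(4).
Step 5: Two-sided p-value from the t-distribution with 4 df = 0.004805.
Step 6: alpha = 0.05. reject H0.

rho = 0.9429, p = 0.004805, reject H0 at alpha = 0.05.


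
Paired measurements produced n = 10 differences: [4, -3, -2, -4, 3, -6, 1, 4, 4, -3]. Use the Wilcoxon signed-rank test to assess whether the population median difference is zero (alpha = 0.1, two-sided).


Step 1: Drop any zero differences (none here) and take |d_i|.
|d| = [4, 3, 2, 4, 3, 6, 1, 4, 4, 3]
Step 2: Midrank |d_i| (ties get averaged ranks).
ranks: |4|->7.5, |3|->4, |2|->2, |4|->7.5, |3|->4, |6|->10, |1|->1, |4|->7.5, |4|->7.5, |3|->4
Step 3: Attach original signs; sum ranks with positive sign and with negative sign.
W+ = 7.5 + 4 + 1 + 7.5 + 7.5 = 27.5
W- = 4 + 2 + 7.5 + 10 + 4 = 27.5
(Check: W+ + W- = 55 should equal n(n+1)/2 = 55.)
Step 4: Test statistic W = min(W+, W-) = 27.5.
Step 5: Ties in |d|, so use the tie-corrected normal approximation.
        E[W] = n(n+1)/4 = 10*11/4 = 27.5.
        Tie groups: |d|=3 (t=3), |d|=4 (t=4); sum(t^3 - t) = 84.
        Var[W] = n(n+1)(2n+1)/24 - sum(t^3-t)/48 = 2310/24 - 84/48 = 94.5.
        z = (W - E[W]) / sqrt(Var[W]) = (27.5 - 27.5) / 9.7211 = 0.0000.
        Two-sided p = 2*Phi(z) = 1.000000.
Step 6: alpha = 0.1. fail to reject H0.

W+ = 27.5, W- = 27.5, W = min = 27.5, p = 1.000000, fail to reject H0.


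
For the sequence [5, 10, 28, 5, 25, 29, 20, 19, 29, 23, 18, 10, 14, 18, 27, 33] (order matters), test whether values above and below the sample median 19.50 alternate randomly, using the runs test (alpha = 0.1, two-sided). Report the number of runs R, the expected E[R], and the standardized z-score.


Step 1: Compute median = 19.50; label A = above, B = below.
Labels in order: BBABAAABAABBBBAA  (n_A = 8, n_B = 8)
Step 2: Count runs R = 8.
Step 3: Under H0 (random ordering), E[R] = 2*n_A*n_B/(n_A+n_B) + 1 = 2*8*8/16 + 1 = 9.0000.
        Var[R] = 2*n_A*n_B*(2*n_A*n_B - n_A - n_B) / ((n_A+n_B)^2 * (n_A+n_B-1)) = 14336/3840 = 3.7333.
        SD[R] = 1.9322.
Step 4: Continuity-corrected z = (R + 0.5 - E[R]) / SD[R] = (8 + 0.5 - 9.0000) / 1.9322 = -0.2588.
Step 5: Two-sided p-value via normal approximation = 2*(1 - Phi(|z|)) = 0.795809.
Step 6: alpha = 0.1. fail to reject H0.

R = 8, z = -0.2588, p = 0.795809, fail to reject H0.


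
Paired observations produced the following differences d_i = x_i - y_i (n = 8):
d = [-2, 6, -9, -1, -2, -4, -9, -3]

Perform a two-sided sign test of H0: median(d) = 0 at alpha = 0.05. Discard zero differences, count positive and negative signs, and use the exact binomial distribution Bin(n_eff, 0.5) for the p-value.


Step 1: Discard zero differences. Original n = 8; n_eff = number of nonzero differences = 8.
Nonzero differences (with sign): -2, +6, -9, -1, -2, -4, -9, -3
Step 2: Count signs: positive = 1, negative = 7.
Step 3: Under H0: P(positive) = 0.5, so the number of positives S ~ Bin(8, 0.5).
Step 4: Two-sided exact p-value = sum of Bin(8,0.5) probabilities at or below the observed probability = 0.070312.
Step 5: alpha = 0.05. fail to reject H0.

n_eff = 8, pos = 1, neg = 7, p = 0.070312, fail to reject H0.


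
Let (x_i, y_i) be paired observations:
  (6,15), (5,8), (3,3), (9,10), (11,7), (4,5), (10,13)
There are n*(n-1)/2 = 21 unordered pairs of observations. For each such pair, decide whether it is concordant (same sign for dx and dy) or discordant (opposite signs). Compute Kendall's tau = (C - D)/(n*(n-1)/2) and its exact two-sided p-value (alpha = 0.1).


Step 1: Enumerate the 21 unordered pairs (i,j) with i<j and classify each by sign(x_j-x_i) * sign(y_j-y_i).
  (1,2):dx=-1,dy=-7->C; (1,3):dx=-3,dy=-12->C; (1,4):dx=+3,dy=-5->D; (1,5):dx=+5,dy=-8->D
  (1,6):dx=-2,dy=-10->C; (1,7):dx=+4,dy=-2->D; (2,3):dx=-2,dy=-5->C; (2,4):dx=+4,dy=+2->C
  (2,5):dx=+6,dy=-1->D; (2,6):dx=-1,dy=-3->C; (2,7):dx=+5,dy=+5->C; (3,4):dx=+6,dy=+7->C
  (3,5):dx=+8,dy=+4->C; (3,6):dx=+1,dy=+2->C; (3,7):dx=+7,dy=+10->C; (4,5):dx=+2,dy=-3->D
  (4,6):dx=-5,dy=-5->C; (4,7):dx=+1,dy=+3->C; (5,6):dx=-7,dy=-2->C; (5,7):dx=-1,dy=+6->D
  (6,7):dx=+6,dy=+8->C
Step 2: C = 15, D = 6, total pairs = 21.
Step 3: tau = (C - D)/(n(n-1)/2) = (15 - 6)/21 = 0.428571.
Step 4: Exact two-sided p-value (enumerate n! = 5040 permutations of y under H0): p = 0.238889.
Step 5: alpha = 0.1. fail to reject H0.

tau_b = 0.4286 (C=15, D=6), p = 0.238889, fail to reject H0.


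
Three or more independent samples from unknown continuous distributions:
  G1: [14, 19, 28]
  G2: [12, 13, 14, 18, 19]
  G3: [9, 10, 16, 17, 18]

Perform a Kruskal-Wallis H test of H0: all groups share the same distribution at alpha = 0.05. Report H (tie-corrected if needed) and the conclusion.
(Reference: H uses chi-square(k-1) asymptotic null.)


Step 1: Combine all N = 13 observations and assign midranks.
sorted (value, group, rank): (9,G3,1), (10,G3,2), (12,G2,3), (13,G2,4), (14,G1,5.5), (14,G2,5.5), (16,G3,7), (17,G3,8), (18,G2,9.5), (18,G3,9.5), (19,G1,11.5), (19,G2,11.5), (28,G1,13)
Step 2: Sum ranks within each group.
R_1 = 30 (n_1 = 3)
R_2 = 33.5 (n_2 = 5)
R_3 = 27.5 (n_3 = 5)
Step 3: H = 12/(N(N+1)) * sum(R_i^2/n_i) - 3(N+1)
     = 12/(13*14) * (30^2/3 + 33.5^2/5 + 27.5^2/5) - 3*14
     = 0.065934 * 675.7 - 42
     = 2.551648.
Step 4: Ties present; correction factor C = 1 - 18/(13^3 - 13) = 0.991758. Corrected H = 2.551648 / 0.991758 = 2.572853.
Step 5: Under H0, H ~ chi^2(2); p-value = 0.276256.
Step 6: alpha = 0.05. fail to reject H0.

H = 2.5729, df = 2, p = 0.276256, fail to reject H0.


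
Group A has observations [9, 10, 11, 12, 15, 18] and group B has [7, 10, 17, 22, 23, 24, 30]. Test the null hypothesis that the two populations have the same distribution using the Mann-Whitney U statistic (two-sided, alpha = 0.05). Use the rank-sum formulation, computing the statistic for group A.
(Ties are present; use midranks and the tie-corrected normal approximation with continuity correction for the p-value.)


Step 1: Combine and sort all 13 observations; assign midranks.
sorted (value, group): (7,Y), (9,X), (10,X), (10,Y), (11,X), (12,X), (15,X), (17,Y), (18,X), (22,Y), (23,Y), (24,Y), (30,Y)
ranks: 7->1, 9->2, 10->3.5, 10->3.5, 11->5, 12->6, 15->7, 17->8, 18->9, 22->10, 23->11, 24->12, 30->13
Step 2: Rank sum for X: R1 = 2 + 3.5 + 5 + 6 + 7 + 9 = 32.5.
Step 3: U_X = R1 - n1(n1+1)/2 = 32.5 - 6*7/2 = 32.5 - 21 = 11.5.
       U_Y = n1*n2 - U_X = 42 - 11.5 = 30.5.
Step 4: Ties are present, so use the tie-corrected normal approximation (with continuity correction) for the p-value.
Step 5: p-value = 0.197926; compare to alpha = 0.05. fail to reject H0.

U_X = 11.5, p = 0.197926, fail to reject H0 at alpha = 0.05.


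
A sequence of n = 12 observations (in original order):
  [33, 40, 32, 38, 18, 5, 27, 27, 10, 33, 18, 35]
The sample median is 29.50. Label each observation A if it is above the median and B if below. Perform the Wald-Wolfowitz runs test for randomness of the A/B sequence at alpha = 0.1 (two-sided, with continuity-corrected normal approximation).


Step 1: Compute median = 29.50; label A = above, B = below.
Labels in order: AAAABBBBBABA  (n_A = 6, n_B = 6)
Step 2: Count runs R = 5.
Step 3: Under H0 (random ordering), E[R] = 2*n_A*n_B/(n_A+n_B) + 1 = 2*6*6/12 + 1 = 7.0000.
        Var[R] = 2*n_A*n_B*(2*n_A*n_B - n_A - n_B) / ((n_A+n_B)^2 * (n_A+n_B-1)) = 4320/1584 = 2.7273.
        SD[R] = 1.6514.
Step 4: Continuity-corrected z = (R + 0.5 - E[R]) / SD[R] = (5 + 0.5 - 7.0000) / 1.6514 = -0.9083.
Step 5: Two-sided p-value via normal approximation = 2*(1 - Phi(|z|)) = 0.363722.
Step 6: alpha = 0.1. fail to reject H0.

R = 5, z = -0.9083, p = 0.363722, fail to reject H0.


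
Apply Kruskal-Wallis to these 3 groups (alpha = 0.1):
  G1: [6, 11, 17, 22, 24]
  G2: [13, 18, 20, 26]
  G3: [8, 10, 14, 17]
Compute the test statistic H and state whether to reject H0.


Step 1: Combine all N = 13 observations and assign midranks.
sorted (value, group, rank): (6,G1,1), (8,G3,2), (10,G3,3), (11,G1,4), (13,G2,5), (14,G3,6), (17,G1,7.5), (17,G3,7.5), (18,G2,9), (20,G2,10), (22,G1,11), (24,G1,12), (26,G2,13)
Step 2: Sum ranks within each group.
R_1 = 35.5 (n_1 = 5)
R_2 = 37 (n_2 = 4)
R_3 = 18.5 (n_3 = 4)
Step 3: H = 12/(N(N+1)) * sum(R_i^2/n_i) - 3(N+1)
     = 12/(13*14) * (35.5^2/5 + 37^2/4 + 18.5^2/4) - 3*14
     = 0.065934 * 679.862 - 42
     = 2.826099.
Step 4: Ties present; correction factor C = 1 - 6/(13^3 - 13) = 0.997253. Corrected H = 2.826099 / 0.997253 = 2.833884.
Step 5: Under H0, H ~ chi^2(2); p-value = 0.242454.
Step 6: alpha = 0.1. fail to reject H0.

H = 2.8339, df = 2, p = 0.242454, fail to reject H0.


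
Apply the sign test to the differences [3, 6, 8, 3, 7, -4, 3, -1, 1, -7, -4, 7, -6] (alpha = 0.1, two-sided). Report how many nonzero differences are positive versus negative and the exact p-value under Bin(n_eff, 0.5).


Step 1: Discard zero differences. Original n = 13; n_eff = number of nonzero differences = 13.
Nonzero differences (with sign): +3, +6, +8, +3, +7, -4, +3, -1, +1, -7, -4, +7, -6
Step 2: Count signs: positive = 8, negative = 5.
Step 3: Under H0: P(positive) = 0.5, so the number of positives S ~ Bin(13, 0.5).
Step 4: Two-sided exact p-value = sum of Bin(13,0.5) probabilities at or below the observed probability = 0.581055.
Step 5: alpha = 0.1. fail to reject H0.

n_eff = 13, pos = 8, neg = 5, p = 0.581055, fail to reject H0.


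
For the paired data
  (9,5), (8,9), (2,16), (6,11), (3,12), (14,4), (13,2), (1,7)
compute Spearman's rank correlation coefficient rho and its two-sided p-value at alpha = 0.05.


Step 1: Rank x and y separately (midranks; no ties here).
rank(x): 9->6, 8->5, 2->2, 6->4, 3->3, 14->8, 13->7, 1->1
rank(y): 5->3, 9->5, 16->8, 11->6, 12->7, 4->2, 2->1, 7->4
Step 2: d_i = R_x(i) - R_y(i); compute d_i^2.
  (6-3)^2=9, (5-5)^2=0, (2-8)^2=36, (4-6)^2=4, (3-7)^2=16, (8-2)^2=36, (7-1)^2=36, (1-4)^2=9
sum(d^2) = 146.
Step 3: rho = 1 - 6*146 / (8*(8^2 - 1)) = 1 - 876/504 = -0.738095.
Step 4: Under H0, t = rho * sqrt((n-2)/(1-rho^2)) = -2.6797 ~ t(6).
Step 5: Two-sided p-value from the t-distribution with 6 df = 0.036553.
Step 6: alpha = 0.05. reject H0.

rho = -0.7381, p = 0.036553, reject H0 at alpha = 0.05.


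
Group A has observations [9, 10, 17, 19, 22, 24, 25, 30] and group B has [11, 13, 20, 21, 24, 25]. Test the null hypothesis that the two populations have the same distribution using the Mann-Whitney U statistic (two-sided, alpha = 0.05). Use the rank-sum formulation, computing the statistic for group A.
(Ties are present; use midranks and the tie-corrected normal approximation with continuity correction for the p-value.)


Step 1: Combine and sort all 14 observations; assign midranks.
sorted (value, group): (9,X), (10,X), (11,Y), (13,Y), (17,X), (19,X), (20,Y), (21,Y), (22,X), (24,X), (24,Y), (25,X), (25,Y), (30,X)
ranks: 9->1, 10->2, 11->3, 13->4, 17->5, 19->6, 20->7, 21->8, 22->9, 24->10.5, 24->10.5, 25->12.5, 25->12.5, 30->14
Step 2: Rank sum for X: R1 = 1 + 2 + 5 + 6 + 9 + 10.5 + 12.5 + 14 = 60.
Step 3: U_X = R1 - n1(n1+1)/2 = 60 - 8*9/2 = 60 - 36 = 24.
       U_Y = n1*n2 - U_X = 48 - 24 = 24.
Step 4: Ties are present, so use the tie-corrected normal approximation (with continuity correction) for the p-value.
Step 5: p-value = 1.000000; compare to alpha = 0.05. fail to reject H0.

U_X = 24, p = 1.000000, fail to reject H0 at alpha = 0.05.


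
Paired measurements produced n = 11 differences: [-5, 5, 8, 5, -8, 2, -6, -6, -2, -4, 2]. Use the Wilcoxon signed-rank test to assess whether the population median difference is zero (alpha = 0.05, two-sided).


Step 1: Drop any zero differences (none here) and take |d_i|.
|d| = [5, 5, 8, 5, 8, 2, 6, 6, 2, 4, 2]
Step 2: Midrank |d_i| (ties get averaged ranks).
ranks: |5|->6, |5|->6, |8|->10.5, |5|->6, |8|->10.5, |2|->2, |6|->8.5, |6|->8.5, |2|->2, |4|->4, |2|->2
Step 3: Attach original signs; sum ranks with positive sign and with negative sign.
W+ = 6 + 10.5 + 6 + 2 + 2 = 26.5
W- = 6 + 10.5 + 8.5 + 8.5 + 2 + 4 = 39.5
(Check: W+ + W- = 66 should equal n(n+1)/2 = 66.)
Step 4: Test statistic W = min(W+, W-) = 26.5.
Step 5: Ties in |d|, so use the tie-corrected normal approximation.
        E[W] = n(n+1)/4 = 11*12/4 = 33.
        Tie groups: |d|=2 (t=3), |d|=5 (t=3), |d|=6 (t=2), |d|=8 (t=2); sum(t^3 - t) = 60.
        Var[W] = n(n+1)(2n+1)/24 - sum(t^3-t)/48 = 3036/24 - 60/48 = 125.25.
        z = (W - E[W]) / sqrt(Var[W]) = (26.5 - 33) / 11.1915 = -0.5808.
        Two-sided p = 2*Phi(z) = 0.561377.
Step 6: alpha = 0.05. fail to reject H0.

W+ = 26.5, W- = 39.5, W = min = 26.5, p = 0.561377, fail to reject H0.


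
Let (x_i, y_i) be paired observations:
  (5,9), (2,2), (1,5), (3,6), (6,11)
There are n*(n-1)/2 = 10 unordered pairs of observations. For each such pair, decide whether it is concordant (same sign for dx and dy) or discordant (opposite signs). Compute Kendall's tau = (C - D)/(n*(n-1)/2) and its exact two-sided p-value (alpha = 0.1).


Step 1: Enumerate the 10 unordered pairs (i,j) with i<j and classify each by sign(x_j-x_i) * sign(y_j-y_i).
  (1,2):dx=-3,dy=-7->C; (1,3):dx=-4,dy=-4->C; (1,4):dx=-2,dy=-3->C; (1,5):dx=+1,dy=+2->C
  (2,3):dx=-1,dy=+3->D; (2,4):dx=+1,dy=+4->C; (2,5):dx=+4,dy=+9->C; (3,4):dx=+2,dy=+1->C
  (3,5):dx=+5,dy=+6->C; (4,5):dx=+3,dy=+5->C
Step 2: C = 9, D = 1, total pairs = 10.
Step 3: tau = (C - D)/(n(n-1)/2) = (9 - 1)/10 = 0.800000.
Step 4: Exact two-sided p-value (enumerate n! = 120 permutations of y under H0): p = 0.083333.
Step 5: alpha = 0.1. reject H0.

tau_b = 0.8000 (C=9, D=1), p = 0.083333, reject H0.


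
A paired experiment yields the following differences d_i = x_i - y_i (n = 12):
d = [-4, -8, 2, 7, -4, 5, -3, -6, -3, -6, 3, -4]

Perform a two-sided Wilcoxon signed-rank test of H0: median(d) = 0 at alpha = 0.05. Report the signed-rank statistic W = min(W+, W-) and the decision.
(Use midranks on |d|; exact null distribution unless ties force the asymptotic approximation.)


Step 1: Drop any zero differences (none here) and take |d_i|.
|d| = [4, 8, 2, 7, 4, 5, 3, 6, 3, 6, 3, 4]
Step 2: Midrank |d_i| (ties get averaged ranks).
ranks: |4|->6, |8|->12, |2|->1, |7|->11, |4|->6, |5|->8, |3|->3, |6|->9.5, |3|->3, |6|->9.5, |3|->3, |4|->6
Step 3: Attach original signs; sum ranks with positive sign and with negative sign.
W+ = 1 + 11 + 8 + 3 = 23
W- = 6 + 12 + 6 + 3 + 9.5 + 3 + 9.5 + 6 = 55
(Check: W+ + W- = 78 should equal n(n+1)/2 = 78.)
Step 4: Test statistic W = min(W+, W-) = 23.
Step 5: Ties in |d|, so use the tie-corrected normal approximation.
        E[W] = n(n+1)/4 = 12*13/4 = 39.
        Tie groups: |d|=3 (t=3), |d|=4 (t=3), |d|=6 (t=2); sum(t^3 - t) = 54.
        Var[W] = n(n+1)(2n+1)/24 - sum(t^3-t)/48 = 3900/24 - 54/48 = 161.375.
        z = (W - E[W]) / sqrt(Var[W]) = (23 - 39) / 12.7033 = -1.2595.
        Two-sided p = 2*Phi(z) = 0.207846.
Step 6: alpha = 0.05. fail to reject H0.

W+ = 23, W- = 55, W = min = 23, p = 0.207846, fail to reject H0.


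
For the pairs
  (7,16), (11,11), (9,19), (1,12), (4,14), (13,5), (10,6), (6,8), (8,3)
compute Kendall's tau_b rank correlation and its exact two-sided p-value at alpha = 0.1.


Step 1: Enumerate the 36 unordered pairs (i,j) with i<j and classify each by sign(x_j-x_i) * sign(y_j-y_i).
  (1,2):dx=+4,dy=-5->D; (1,3):dx=+2,dy=+3->C; (1,4):dx=-6,dy=-4->C; (1,5):dx=-3,dy=-2->C
  (1,6):dx=+6,dy=-11->D; (1,7):dx=+3,dy=-10->D; (1,8):dx=-1,dy=-8->C; (1,9):dx=+1,dy=-13->D
  (2,3):dx=-2,dy=+8->D; (2,4):dx=-10,dy=+1->D; (2,5):dx=-7,dy=+3->D; (2,6):dx=+2,dy=-6->D
  (2,7):dx=-1,dy=-5->C; (2,8):dx=-5,dy=-3->C; (2,9):dx=-3,dy=-8->C; (3,4):dx=-8,dy=-7->C
  (3,5):dx=-5,dy=-5->C; (3,6):dx=+4,dy=-14->D; (3,7):dx=+1,dy=-13->D; (3,8):dx=-3,dy=-11->C
  (3,9):dx=-1,dy=-16->C; (4,5):dx=+3,dy=+2->C; (4,6):dx=+12,dy=-7->D; (4,7):dx=+9,dy=-6->D
  (4,8):dx=+5,dy=-4->D; (4,9):dx=+7,dy=-9->D; (5,6):dx=+9,dy=-9->D; (5,7):dx=+6,dy=-8->D
  (5,8):dx=+2,dy=-6->D; (5,9):dx=+4,dy=-11->D; (6,7):dx=-3,dy=+1->D; (6,8):dx=-7,dy=+3->D
  (6,9):dx=-5,dy=-2->C; (7,8):dx=-4,dy=+2->D; (7,9):dx=-2,dy=-3->C; (8,9):dx=+2,dy=-5->D
Step 2: C = 14, D = 22, total pairs = 36.
Step 3: tau = (C - D)/(n(n-1)/2) = (14 - 22)/36 = -0.222222.
Step 4: Exact two-sided p-value (enumerate n! = 362880 permutations of y under H0): p = 0.476709.
Step 5: alpha = 0.1. fail to reject H0.

tau_b = -0.2222 (C=14, D=22), p = 0.476709, fail to reject H0.


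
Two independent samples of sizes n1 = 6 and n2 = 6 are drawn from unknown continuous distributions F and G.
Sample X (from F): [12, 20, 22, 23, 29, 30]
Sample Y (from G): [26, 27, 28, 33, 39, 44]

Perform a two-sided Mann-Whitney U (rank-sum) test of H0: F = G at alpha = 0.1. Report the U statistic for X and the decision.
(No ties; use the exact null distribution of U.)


Step 1: Combine and sort all 12 observations; assign midranks.
sorted (value, group): (12,X), (20,X), (22,X), (23,X), (26,Y), (27,Y), (28,Y), (29,X), (30,X), (33,Y), (39,Y), (44,Y)
ranks: 12->1, 20->2, 22->3, 23->4, 26->5, 27->6, 28->7, 29->8, 30->9, 33->10, 39->11, 44->12
Step 2: Rank sum for X: R1 = 1 + 2 + 3 + 4 + 8 + 9 = 27.
Step 3: U_X = R1 - n1(n1+1)/2 = 27 - 6*7/2 = 27 - 21 = 6.
       U_Y = n1*n2 - U_X = 36 - 6 = 30.
Step 4: No ties, so the exact null distribution of U (based on enumerating the C(12,6) = 924 equally likely rank assignments) gives the two-sided p-value.
Step 5: p-value = 0.064935; compare to alpha = 0.1. reject H0.

U_X = 6, p = 0.064935, reject H0 at alpha = 0.1.


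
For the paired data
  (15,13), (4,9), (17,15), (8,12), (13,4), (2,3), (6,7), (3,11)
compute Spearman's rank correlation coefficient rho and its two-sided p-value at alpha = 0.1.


Step 1: Rank x and y separately (midranks; no ties here).
rank(x): 15->7, 4->3, 17->8, 8->5, 13->6, 2->1, 6->4, 3->2
rank(y): 13->7, 9->4, 15->8, 12->6, 4->2, 3->1, 7->3, 11->5
Step 2: d_i = R_x(i) - R_y(i); compute d_i^2.
  (7-7)^2=0, (3-4)^2=1, (8-8)^2=0, (5-6)^2=1, (6-2)^2=16, (1-1)^2=0, (4-3)^2=1, (2-5)^2=9
sum(d^2) = 28.
Step 3: rho = 1 - 6*28 / (8*(8^2 - 1)) = 1 - 168/504 = 0.666667.
Step 4: Under H0, t = rho * sqrt((n-2)/(1-rho^2)) = 2.1909 ~ t(6).
Step 5: Two-sided p-value from the t-distribution with 6 df = 0.070988.
Step 6: alpha = 0.1. reject H0.

rho = 0.6667, p = 0.070988, reject H0 at alpha = 0.1.


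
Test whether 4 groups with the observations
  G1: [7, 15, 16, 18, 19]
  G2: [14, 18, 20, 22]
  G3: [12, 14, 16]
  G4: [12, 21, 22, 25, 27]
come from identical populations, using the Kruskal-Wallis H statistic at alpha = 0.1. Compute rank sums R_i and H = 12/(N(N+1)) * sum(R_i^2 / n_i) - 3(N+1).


Step 1: Combine all N = 17 observations and assign midranks.
sorted (value, group, rank): (7,G1,1), (12,G3,2.5), (12,G4,2.5), (14,G2,4.5), (14,G3,4.5), (15,G1,6), (16,G1,7.5), (16,G3,7.5), (18,G1,9.5), (18,G2,9.5), (19,G1,11), (20,G2,12), (21,G4,13), (22,G2,14.5), (22,G4,14.5), (25,G4,16), (27,G4,17)
Step 2: Sum ranks within each group.
R_1 = 35 (n_1 = 5)
R_2 = 40.5 (n_2 = 4)
R_3 = 14.5 (n_3 = 3)
R_4 = 63 (n_4 = 5)
Step 3: H = 12/(N(N+1)) * sum(R_i^2/n_i) - 3(N+1)
     = 12/(17*18) * (35^2/5 + 40.5^2/4 + 14.5^2/3 + 63^2/5) - 3*18
     = 0.039216 * 1518.95 - 54
     = 5.566503.
Step 4: Ties present; correction factor C = 1 - 30/(17^3 - 17) = 0.993873. Corrected H = 5.566503 / 0.993873 = 5.600822.
Step 5: Under H0, H ~ chi^2(3); p-value = 0.132731.
Step 6: alpha = 0.1. fail to reject H0.

H = 5.6008, df = 3, p = 0.132731, fail to reject H0.


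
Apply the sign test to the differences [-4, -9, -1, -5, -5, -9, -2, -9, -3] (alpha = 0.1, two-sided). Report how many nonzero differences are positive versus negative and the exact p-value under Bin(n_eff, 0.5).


Step 1: Discard zero differences. Original n = 9; n_eff = number of nonzero differences = 9.
Nonzero differences (with sign): -4, -9, -1, -5, -5, -9, -2, -9, -3
Step 2: Count signs: positive = 0, negative = 9.
Step 3: Under H0: P(positive) = 0.5, so the number of positives S ~ Bin(9, 0.5).
Step 4: Two-sided exact p-value = sum of Bin(9,0.5) probabilities at or below the observed probability = 0.003906.
Step 5: alpha = 0.1. reject H0.

n_eff = 9, pos = 0, neg = 9, p = 0.003906, reject H0.


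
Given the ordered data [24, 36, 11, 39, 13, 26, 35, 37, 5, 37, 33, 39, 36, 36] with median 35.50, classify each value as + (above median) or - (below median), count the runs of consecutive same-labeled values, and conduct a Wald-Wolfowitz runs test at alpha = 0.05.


Step 1: Compute median = 35.50; label A = above, B = below.
Labels in order: BABABBBABABAAA  (n_A = 7, n_B = 7)
Step 2: Count runs R = 10.
Step 3: Under H0 (random ordering), E[R] = 2*n_A*n_B/(n_A+n_B) + 1 = 2*7*7/14 + 1 = 8.0000.
        Var[R] = 2*n_A*n_B*(2*n_A*n_B - n_A - n_B) / ((n_A+n_B)^2 * (n_A+n_B-1)) = 8232/2548 = 3.2308.
        SD[R] = 1.7974.
Step 4: Continuity-corrected z = (R - 0.5 - E[R]) / SD[R] = (10 - 0.5 - 8.0000) / 1.7974 = 0.8345.
Step 5: Two-sided p-value via normal approximation = 2*(1 - Phi(|z|)) = 0.403986.
Step 6: alpha = 0.05. fail to reject H0.

R = 10, z = 0.8345, p = 0.403986, fail to reject H0.


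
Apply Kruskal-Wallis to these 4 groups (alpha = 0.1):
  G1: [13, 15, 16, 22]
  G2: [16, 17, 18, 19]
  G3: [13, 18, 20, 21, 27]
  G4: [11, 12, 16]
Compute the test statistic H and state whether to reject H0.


Step 1: Combine all N = 16 observations and assign midranks.
sorted (value, group, rank): (11,G4,1), (12,G4,2), (13,G1,3.5), (13,G3,3.5), (15,G1,5), (16,G1,7), (16,G2,7), (16,G4,7), (17,G2,9), (18,G2,10.5), (18,G3,10.5), (19,G2,12), (20,G3,13), (21,G3,14), (22,G1,15), (27,G3,16)
Step 2: Sum ranks within each group.
R_1 = 30.5 (n_1 = 4)
R_2 = 38.5 (n_2 = 4)
R_3 = 57 (n_3 = 5)
R_4 = 10 (n_4 = 3)
Step 3: H = 12/(N(N+1)) * sum(R_i^2/n_i) - 3(N+1)
     = 12/(16*17) * (30.5^2/4 + 38.5^2/4 + 57^2/5 + 10^2/3) - 3*17
     = 0.044118 * 1286.26 - 51
     = 5.746691.
Step 4: Ties present; correction factor C = 1 - 36/(16^3 - 16) = 0.991176. Corrected H = 5.746691 / 0.991176 = 5.797849.
Step 5: Under H0, H ~ chi^2(3); p-value = 0.121870.
Step 6: alpha = 0.1. fail to reject H0.

H = 5.7978, df = 3, p = 0.121870, fail to reject H0.


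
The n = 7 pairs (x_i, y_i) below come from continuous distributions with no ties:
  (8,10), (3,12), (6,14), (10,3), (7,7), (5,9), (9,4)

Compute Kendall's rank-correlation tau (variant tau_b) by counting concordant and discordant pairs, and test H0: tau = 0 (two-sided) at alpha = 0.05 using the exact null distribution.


Step 1: Enumerate the 21 unordered pairs (i,j) with i<j and classify each by sign(x_j-x_i) * sign(y_j-y_i).
  (1,2):dx=-5,dy=+2->D; (1,3):dx=-2,dy=+4->D; (1,4):dx=+2,dy=-7->D; (1,5):dx=-1,dy=-3->C
  (1,6):dx=-3,dy=-1->C; (1,7):dx=+1,dy=-6->D; (2,3):dx=+3,dy=+2->C; (2,4):dx=+7,dy=-9->D
  (2,5):dx=+4,dy=-5->D; (2,6):dx=+2,dy=-3->D; (2,7):dx=+6,dy=-8->D; (3,4):dx=+4,dy=-11->D
  (3,5):dx=+1,dy=-7->D; (3,6):dx=-1,dy=-5->C; (3,7):dx=+3,dy=-10->D; (4,5):dx=-3,dy=+4->D
  (4,6):dx=-5,dy=+6->D; (4,7):dx=-1,dy=+1->D; (5,6):dx=-2,dy=+2->D; (5,7):dx=+2,dy=-3->D
  (6,7):dx=+4,dy=-5->D
Step 2: C = 4, D = 17, total pairs = 21.
Step 3: tau = (C - D)/(n(n-1)/2) = (4 - 17)/21 = -0.619048.
Step 4: Exact two-sided p-value (enumerate n! = 5040 permutations of y under H0): p = 0.069048.
Step 5: alpha = 0.05. fail to reject H0.

tau_b = -0.6190 (C=4, D=17), p = 0.069048, fail to reject H0.


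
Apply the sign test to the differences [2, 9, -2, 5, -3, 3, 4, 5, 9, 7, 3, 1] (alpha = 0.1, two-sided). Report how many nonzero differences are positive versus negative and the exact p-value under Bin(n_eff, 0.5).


Step 1: Discard zero differences. Original n = 12; n_eff = number of nonzero differences = 12.
Nonzero differences (with sign): +2, +9, -2, +5, -3, +3, +4, +5, +9, +7, +3, +1
Step 2: Count signs: positive = 10, negative = 2.
Step 3: Under H0: P(positive) = 0.5, so the number of positives S ~ Bin(12, 0.5).
Step 4: Two-sided exact p-value = sum of Bin(12,0.5) probabilities at or below the observed probability = 0.038574.
Step 5: alpha = 0.1. reject H0.

n_eff = 12, pos = 10, neg = 2, p = 0.038574, reject H0.


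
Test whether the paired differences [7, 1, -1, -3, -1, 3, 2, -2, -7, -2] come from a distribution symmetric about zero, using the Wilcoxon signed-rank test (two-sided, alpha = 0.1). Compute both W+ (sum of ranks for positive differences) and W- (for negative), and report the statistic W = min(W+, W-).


Step 1: Drop any zero differences (none here) and take |d_i|.
|d| = [7, 1, 1, 3, 1, 3, 2, 2, 7, 2]
Step 2: Midrank |d_i| (ties get averaged ranks).
ranks: |7|->9.5, |1|->2, |1|->2, |3|->7.5, |1|->2, |3|->7.5, |2|->5, |2|->5, |7|->9.5, |2|->5
Step 3: Attach original signs; sum ranks with positive sign and with negative sign.
W+ = 9.5 + 2 + 7.5 + 5 = 24
W- = 2 + 7.5 + 2 + 5 + 9.5 + 5 = 31
(Check: W+ + W- = 55 should equal n(n+1)/2 = 55.)
Step 4: Test statistic W = min(W+, W-) = 24.
Step 5: Ties in |d|, so use the tie-corrected normal approximation.
        E[W] = n(n+1)/4 = 10*11/4 = 27.5.
        Tie groups: |d|=1 (t=3), |d|=2 (t=3), |d|=3 (t=2), |d|=7 (t=2); sum(t^3 - t) = 60.
        Var[W] = n(n+1)(2n+1)/24 - sum(t^3-t)/48 = 2310/24 - 60/48 = 95.
        z = (W - E[W]) / sqrt(Var[W]) = (24 - 27.5) / 9.7468 = -0.3591.
        Two-sided p = 2*Phi(z) = 0.719526.
Step 6: alpha = 0.1. fail to reject H0.

W+ = 24, W- = 31, W = min = 24, p = 0.719526, fail to reject H0.


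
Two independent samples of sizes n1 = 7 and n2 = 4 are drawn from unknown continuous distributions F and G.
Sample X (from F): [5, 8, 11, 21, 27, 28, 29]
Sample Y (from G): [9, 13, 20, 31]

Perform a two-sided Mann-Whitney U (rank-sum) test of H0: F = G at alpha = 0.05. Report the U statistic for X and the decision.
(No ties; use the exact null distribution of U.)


Step 1: Combine and sort all 11 observations; assign midranks.
sorted (value, group): (5,X), (8,X), (9,Y), (11,X), (13,Y), (20,Y), (21,X), (27,X), (28,X), (29,X), (31,Y)
ranks: 5->1, 8->2, 9->3, 11->4, 13->5, 20->6, 21->7, 27->8, 28->9, 29->10, 31->11
Step 2: Rank sum for X: R1 = 1 + 2 + 4 + 7 + 8 + 9 + 10 = 41.
Step 3: U_X = R1 - n1(n1+1)/2 = 41 - 7*8/2 = 41 - 28 = 13.
       U_Y = n1*n2 - U_X = 28 - 13 = 15.
Step 4: No ties, so the exact null distribution of U (based on enumerating the C(11,7) = 330 equally likely rank assignments) gives the two-sided p-value.
Step 5: p-value = 0.927273; compare to alpha = 0.05. fail to reject H0.

U_X = 13, p = 0.927273, fail to reject H0 at alpha = 0.05.
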